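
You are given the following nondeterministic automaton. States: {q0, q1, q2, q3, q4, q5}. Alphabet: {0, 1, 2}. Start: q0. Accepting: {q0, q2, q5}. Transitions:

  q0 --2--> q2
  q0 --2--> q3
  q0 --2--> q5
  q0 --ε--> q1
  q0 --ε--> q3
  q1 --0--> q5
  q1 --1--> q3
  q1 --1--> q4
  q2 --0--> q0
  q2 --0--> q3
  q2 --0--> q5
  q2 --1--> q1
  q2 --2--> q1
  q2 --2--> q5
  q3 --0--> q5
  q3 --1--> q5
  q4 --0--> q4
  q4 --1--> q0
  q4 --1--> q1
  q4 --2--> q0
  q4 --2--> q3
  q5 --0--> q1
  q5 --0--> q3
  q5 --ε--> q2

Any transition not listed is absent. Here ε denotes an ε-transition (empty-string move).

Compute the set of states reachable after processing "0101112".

{q1, q2, q3, q5}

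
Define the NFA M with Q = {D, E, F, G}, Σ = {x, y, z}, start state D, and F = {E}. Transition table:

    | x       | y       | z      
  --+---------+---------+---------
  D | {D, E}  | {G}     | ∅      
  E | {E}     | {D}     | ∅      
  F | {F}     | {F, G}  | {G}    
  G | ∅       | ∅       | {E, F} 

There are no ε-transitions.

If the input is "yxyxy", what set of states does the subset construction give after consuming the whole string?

∅

Start in {D}.
Read 'y': D→{G}; now {G}.
Read 'x': G→∅; now ∅.
The set is empty and remains empty for the remaining 3 symbols.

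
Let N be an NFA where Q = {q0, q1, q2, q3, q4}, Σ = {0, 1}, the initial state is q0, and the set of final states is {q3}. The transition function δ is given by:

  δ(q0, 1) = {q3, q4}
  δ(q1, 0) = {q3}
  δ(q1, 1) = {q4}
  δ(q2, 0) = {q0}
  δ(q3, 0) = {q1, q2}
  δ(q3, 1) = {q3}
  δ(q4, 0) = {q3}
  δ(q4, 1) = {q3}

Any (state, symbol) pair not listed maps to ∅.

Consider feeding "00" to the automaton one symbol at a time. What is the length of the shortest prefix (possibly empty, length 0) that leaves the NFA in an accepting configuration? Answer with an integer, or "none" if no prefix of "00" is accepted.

none

Start in {q0}.
Read '0': q0→∅; now ∅.
The set is empty and remains empty for the remaining 1 symbol.
No reachable set along the way intersects F.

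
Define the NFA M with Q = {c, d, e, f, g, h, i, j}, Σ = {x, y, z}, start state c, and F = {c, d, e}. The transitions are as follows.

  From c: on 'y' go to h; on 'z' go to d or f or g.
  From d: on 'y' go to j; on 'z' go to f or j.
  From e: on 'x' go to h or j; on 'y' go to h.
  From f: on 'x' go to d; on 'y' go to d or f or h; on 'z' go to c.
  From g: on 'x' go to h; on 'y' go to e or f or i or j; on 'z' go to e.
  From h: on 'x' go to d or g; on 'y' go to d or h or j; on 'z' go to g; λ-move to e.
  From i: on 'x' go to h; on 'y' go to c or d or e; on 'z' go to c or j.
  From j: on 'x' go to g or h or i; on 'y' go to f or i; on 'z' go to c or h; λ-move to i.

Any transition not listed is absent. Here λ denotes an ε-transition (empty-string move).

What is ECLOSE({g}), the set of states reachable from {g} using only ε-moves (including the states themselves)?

Begin with {g}.
No ε-moves leave this set, so the closure equals the set itself.

{g}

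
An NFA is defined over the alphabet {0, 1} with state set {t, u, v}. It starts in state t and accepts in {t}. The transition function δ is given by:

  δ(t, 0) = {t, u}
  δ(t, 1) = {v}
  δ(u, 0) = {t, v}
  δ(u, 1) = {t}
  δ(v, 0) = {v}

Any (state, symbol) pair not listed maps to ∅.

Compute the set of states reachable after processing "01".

{t, v}

Start in {t}.
Read '0': t→{t, u}; now {t, u}.
Read '1': t→{v}, u→{t}; now {t, v}.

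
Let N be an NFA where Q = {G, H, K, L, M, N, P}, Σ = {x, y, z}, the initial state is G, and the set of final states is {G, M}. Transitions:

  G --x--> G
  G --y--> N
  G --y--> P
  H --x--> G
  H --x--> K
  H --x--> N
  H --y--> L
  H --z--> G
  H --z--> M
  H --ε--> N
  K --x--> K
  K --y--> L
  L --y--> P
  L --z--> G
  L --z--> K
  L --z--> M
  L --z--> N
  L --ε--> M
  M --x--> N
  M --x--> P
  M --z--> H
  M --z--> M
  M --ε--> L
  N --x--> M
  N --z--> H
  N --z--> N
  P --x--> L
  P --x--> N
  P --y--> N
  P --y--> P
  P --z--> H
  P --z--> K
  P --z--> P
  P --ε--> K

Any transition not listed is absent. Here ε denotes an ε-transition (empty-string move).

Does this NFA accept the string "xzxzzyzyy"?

No

Start in {G}.
Read 'x': G→{G}; now {G}.
Read 'z': G→∅; now ∅.
The set is empty and remains empty for the remaining 7 symbols.
The final set ∅ contains no accepting state.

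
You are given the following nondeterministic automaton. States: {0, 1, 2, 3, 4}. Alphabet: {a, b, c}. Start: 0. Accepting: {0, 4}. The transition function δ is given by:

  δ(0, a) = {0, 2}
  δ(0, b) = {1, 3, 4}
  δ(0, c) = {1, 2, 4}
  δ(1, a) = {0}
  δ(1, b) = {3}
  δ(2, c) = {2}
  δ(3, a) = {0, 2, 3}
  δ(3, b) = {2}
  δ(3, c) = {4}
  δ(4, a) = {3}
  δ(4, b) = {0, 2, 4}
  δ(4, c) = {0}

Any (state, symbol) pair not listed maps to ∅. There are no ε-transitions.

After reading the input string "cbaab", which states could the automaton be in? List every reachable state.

{1, 2, 3, 4}

Start in {0}.
Read 'c': {0} → {1, 2, 4}.
Read 'b': {1, 2, 4} → {0, 2, 3, 4}.
Read 'a': {0, 2, 3, 4} → {0, 2, 3}.
Read 'a': {0, 2, 3} → {0, 2, 3}.
Read 'b': {0, 2, 3} → {1, 2, 3, 4}.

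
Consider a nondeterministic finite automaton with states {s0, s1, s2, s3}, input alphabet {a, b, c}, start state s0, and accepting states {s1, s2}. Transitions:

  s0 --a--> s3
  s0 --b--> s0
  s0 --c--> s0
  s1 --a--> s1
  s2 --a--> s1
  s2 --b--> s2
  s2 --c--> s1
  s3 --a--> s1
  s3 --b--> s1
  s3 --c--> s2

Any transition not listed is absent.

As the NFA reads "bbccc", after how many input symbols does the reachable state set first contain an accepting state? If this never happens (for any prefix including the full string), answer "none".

none

Start in {s0}.
Read 'b': s0→{s0}; now {s0}.
Read 'b': s0→{s0}; now {s0}.
Read 'c': s0→{s0}; now {s0}.
Read 'c': s0→{s0}; now {s0}.
Read 'c': s0→{s0}; now {s0}.
No reachable set along the way intersects F.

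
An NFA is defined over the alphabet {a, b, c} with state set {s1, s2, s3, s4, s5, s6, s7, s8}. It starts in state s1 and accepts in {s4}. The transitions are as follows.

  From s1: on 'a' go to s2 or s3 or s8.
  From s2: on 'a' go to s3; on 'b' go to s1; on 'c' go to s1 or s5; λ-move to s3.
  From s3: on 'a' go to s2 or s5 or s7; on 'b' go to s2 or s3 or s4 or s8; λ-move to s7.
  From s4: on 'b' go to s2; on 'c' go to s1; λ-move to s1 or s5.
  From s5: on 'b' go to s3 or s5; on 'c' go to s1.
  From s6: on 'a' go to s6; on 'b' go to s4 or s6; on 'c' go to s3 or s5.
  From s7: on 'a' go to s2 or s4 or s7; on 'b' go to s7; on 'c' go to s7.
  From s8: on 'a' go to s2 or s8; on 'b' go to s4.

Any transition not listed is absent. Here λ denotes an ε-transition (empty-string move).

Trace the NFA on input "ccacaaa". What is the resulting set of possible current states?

∅

Start in {s1}.
Read 'c': {s1} → ∅.
The set is empty and remains empty for the remaining 6 symbols.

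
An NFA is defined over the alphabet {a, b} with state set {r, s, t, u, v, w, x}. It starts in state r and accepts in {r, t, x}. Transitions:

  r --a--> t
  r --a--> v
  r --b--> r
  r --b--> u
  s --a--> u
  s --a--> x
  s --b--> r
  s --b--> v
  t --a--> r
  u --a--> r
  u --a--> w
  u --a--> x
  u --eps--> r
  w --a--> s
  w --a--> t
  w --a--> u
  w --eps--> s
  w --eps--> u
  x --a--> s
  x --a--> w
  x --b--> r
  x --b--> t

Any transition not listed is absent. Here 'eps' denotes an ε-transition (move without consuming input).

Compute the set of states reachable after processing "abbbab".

∅

Start in {r}.
Read 'a': {r} → {t, v}.
Read 'b': {t, v} → ∅.
The set is empty and remains empty for the remaining 4 symbols.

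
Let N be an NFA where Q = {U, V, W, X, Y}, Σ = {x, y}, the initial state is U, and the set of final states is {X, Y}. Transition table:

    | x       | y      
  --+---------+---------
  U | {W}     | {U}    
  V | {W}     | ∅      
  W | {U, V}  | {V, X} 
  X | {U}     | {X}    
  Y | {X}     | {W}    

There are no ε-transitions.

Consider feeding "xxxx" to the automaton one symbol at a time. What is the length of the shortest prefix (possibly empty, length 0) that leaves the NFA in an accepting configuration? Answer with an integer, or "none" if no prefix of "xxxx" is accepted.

Start in {U}.
Read 'x': {U} → {W}.
Read 'x': {W} → {U, V}.
Read 'x': {U, V} → {W}.
Read 'x': {W} → {U, V}.
No reachable set along the way intersects F.

none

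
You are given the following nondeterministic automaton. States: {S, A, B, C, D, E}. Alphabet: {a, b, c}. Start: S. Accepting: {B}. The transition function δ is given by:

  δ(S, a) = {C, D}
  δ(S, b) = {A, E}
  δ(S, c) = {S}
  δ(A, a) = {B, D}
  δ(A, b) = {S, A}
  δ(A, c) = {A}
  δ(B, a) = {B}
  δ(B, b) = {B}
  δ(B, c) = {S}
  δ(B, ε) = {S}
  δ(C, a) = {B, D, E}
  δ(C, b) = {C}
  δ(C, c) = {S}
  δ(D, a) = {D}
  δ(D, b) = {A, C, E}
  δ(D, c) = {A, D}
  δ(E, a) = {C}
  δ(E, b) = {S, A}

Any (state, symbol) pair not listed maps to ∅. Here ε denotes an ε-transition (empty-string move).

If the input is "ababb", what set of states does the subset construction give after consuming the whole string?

{S, A, B, C, E}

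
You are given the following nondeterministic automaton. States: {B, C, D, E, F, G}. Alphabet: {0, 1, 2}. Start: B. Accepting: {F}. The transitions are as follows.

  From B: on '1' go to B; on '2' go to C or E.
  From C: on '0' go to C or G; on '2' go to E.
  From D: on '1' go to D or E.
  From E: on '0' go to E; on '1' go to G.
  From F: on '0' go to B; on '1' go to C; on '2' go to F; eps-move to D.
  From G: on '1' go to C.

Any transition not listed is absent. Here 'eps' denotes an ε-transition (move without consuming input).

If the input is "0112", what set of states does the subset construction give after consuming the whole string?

Start in {B}.
Read '0': {B} → ∅.
The set is empty and remains empty for the remaining 3 symbols.

∅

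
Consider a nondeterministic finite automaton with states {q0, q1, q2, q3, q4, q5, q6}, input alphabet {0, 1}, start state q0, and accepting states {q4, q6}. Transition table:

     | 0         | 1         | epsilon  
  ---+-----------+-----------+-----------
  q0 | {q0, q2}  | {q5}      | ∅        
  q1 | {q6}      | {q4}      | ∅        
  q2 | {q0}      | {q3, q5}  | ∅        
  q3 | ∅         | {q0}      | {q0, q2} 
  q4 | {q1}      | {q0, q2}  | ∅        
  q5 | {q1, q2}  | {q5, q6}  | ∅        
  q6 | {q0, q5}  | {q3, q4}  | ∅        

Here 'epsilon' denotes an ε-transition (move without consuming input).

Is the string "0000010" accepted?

Start in {q0}.
Read '0': q0→{q0, q2}; now {q0, q2}.
Read '0': q0→{q0, q2}, q2→{q0}; now {q0, q2}.
Read '0': q0→{q0, q2}, q2→{q0}; now {q0, q2}.
Read '0': q0→{q0, q2}, q2→{q0}; now {q0, q2}.
Read '0': q0→{q0, q2}, q2→{q0}; now {q0, q2}.
Read '1': q0→{q5}, q2→{q3, q5}; union {q3, q5}; ε-closure = {q0, q2, q3, q5}.
Read '0': q0→{q0, q2}, q2→{q0}, q3→∅, q5→{q1, q2}; now {q0, q1, q2}.
The final set {q0, q1, q2} contains no accepting state.

No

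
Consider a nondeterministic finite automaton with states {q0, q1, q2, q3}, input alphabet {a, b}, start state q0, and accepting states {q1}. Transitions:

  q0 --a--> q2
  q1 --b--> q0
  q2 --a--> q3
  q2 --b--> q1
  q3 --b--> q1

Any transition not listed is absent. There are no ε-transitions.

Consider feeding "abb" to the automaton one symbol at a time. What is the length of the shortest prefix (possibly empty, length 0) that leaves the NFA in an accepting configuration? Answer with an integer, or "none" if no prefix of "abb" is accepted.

Start in {q0}.
Read 'a': {q0} → {q2}.
Read 'b': {q2} → {q1}.
None of the earlier sets intersect F, but {q1} does.

2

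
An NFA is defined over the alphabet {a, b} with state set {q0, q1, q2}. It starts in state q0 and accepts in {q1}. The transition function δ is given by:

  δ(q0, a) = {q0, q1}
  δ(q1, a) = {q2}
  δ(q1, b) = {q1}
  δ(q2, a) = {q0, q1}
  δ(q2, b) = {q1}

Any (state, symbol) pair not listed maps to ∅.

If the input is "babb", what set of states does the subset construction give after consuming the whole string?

Start in {q0}.
Read 'b': {q0} → ∅.
The set is empty and remains empty for the remaining 3 symbols.

∅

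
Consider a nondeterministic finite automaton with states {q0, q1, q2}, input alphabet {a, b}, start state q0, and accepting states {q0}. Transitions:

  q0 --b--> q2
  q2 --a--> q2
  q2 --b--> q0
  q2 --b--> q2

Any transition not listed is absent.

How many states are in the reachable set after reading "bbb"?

Start in {q0}.
Read 'b': q0→{q2}; now {q2}.
Read 'b': q2→{q0, q2}; now {q0, q2}.
Read 'b': q0→{q2}, q2→{q0, q2}; now {q0, q2}.
That set has 2 states.

2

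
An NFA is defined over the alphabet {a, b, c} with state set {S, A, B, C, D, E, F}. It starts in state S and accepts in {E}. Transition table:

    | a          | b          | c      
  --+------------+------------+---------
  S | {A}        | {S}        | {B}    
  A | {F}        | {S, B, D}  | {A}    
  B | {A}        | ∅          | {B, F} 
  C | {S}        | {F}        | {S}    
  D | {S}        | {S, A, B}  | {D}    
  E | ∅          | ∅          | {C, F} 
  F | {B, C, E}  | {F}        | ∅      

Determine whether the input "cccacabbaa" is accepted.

Yes

Start in {S}.
Read 'c': {S} → {B}.
Read 'c': {B} → {B, F}.
Read 'c': {B, F} → {B, F}.
Read 'a': {B, F} → {A, B, C, E}.
Read 'c': {A, B, C, E} → {S, A, B, C, F}.
Read 'a': {S, A, B, C, F} → {S, A, B, C, E, F}.
Read 'b': {S, A, B, C, E, F} → {S, B, D, F}.
Read 'b': {S, B, D, F} → {S, A, B, F}.
Read 'a': {S, A, B, F} → {A, B, C, E, F}.
Read 'a': {A, B, C, E, F} → {S, A, B, C, E, F}.
The final set {S, A, B, C, E, F} contains the accepting state E.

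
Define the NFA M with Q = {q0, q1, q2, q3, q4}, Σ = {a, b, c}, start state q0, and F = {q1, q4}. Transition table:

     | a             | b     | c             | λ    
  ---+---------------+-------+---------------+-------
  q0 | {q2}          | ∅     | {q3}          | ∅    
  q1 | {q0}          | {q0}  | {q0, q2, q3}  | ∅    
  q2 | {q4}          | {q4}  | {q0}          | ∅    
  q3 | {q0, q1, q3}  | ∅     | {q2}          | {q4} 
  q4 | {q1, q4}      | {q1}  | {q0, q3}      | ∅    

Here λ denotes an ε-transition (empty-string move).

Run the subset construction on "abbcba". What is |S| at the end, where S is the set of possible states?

Start in {q0}.
Read 'a': {q0} → {q2}.
Read 'b': {q2} → {q4}.
Read 'b': {q4} → {q1}.
Read 'c': {q1} → {q0, q2, q3, q4}.
Read 'b': {q0, q2, q3, q4} → {q1, q4}.
Read 'a': {q1, q4} → {q0, q1, q4}.
That set has 3 states.

3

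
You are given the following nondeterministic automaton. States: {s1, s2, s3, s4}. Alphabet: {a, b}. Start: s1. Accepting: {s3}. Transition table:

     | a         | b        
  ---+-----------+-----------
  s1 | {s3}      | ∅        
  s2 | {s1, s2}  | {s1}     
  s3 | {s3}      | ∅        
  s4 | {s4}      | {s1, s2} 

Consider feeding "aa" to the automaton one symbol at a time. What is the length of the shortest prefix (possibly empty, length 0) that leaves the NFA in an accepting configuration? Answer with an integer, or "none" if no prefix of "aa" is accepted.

Start in {s1}.
Read 'a': {s1} → {s3}.
None of the earlier sets intersect F, but {s3} does.

1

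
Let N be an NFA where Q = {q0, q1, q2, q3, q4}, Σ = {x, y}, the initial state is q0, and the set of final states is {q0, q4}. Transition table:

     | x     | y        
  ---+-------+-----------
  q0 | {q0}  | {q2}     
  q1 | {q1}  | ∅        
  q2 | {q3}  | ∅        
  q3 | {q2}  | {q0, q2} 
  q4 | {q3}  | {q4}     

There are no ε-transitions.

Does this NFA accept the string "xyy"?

No

Start in {q0}.
Read 'x': q0→{q0}; now {q0}.
Read 'y': q0→{q2}; now {q2}.
Read 'y': q2→∅; now ∅.
The final set ∅ contains no accepting state.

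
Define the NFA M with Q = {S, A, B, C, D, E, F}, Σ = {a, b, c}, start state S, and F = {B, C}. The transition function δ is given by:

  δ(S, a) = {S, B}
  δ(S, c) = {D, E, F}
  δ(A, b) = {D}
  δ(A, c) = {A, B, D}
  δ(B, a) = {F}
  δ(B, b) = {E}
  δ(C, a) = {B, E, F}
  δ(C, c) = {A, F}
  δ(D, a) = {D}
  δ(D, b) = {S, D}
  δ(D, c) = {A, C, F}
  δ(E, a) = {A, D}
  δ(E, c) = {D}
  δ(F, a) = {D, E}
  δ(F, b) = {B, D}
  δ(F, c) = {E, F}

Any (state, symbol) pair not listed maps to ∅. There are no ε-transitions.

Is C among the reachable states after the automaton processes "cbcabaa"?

Start in {S}.
Read 'c': {S} → {D, E, F}.
Read 'b': {D, E, F} → {S, B, D}.
Read 'c': {S, B, D} → {A, C, D, E, F}.
Read 'a': {A, C, D, E, F} → {A, B, D, E, F}.
Read 'b': {A, B, D, E, F} → {S, B, D, E}.
Read 'a': {S, B, D, E} → {S, A, B, D, F}.
Read 'a': {S, A, B, D, F} → {S, B, D, E, F}.
State C is not in {S, B, D, E, F}.

No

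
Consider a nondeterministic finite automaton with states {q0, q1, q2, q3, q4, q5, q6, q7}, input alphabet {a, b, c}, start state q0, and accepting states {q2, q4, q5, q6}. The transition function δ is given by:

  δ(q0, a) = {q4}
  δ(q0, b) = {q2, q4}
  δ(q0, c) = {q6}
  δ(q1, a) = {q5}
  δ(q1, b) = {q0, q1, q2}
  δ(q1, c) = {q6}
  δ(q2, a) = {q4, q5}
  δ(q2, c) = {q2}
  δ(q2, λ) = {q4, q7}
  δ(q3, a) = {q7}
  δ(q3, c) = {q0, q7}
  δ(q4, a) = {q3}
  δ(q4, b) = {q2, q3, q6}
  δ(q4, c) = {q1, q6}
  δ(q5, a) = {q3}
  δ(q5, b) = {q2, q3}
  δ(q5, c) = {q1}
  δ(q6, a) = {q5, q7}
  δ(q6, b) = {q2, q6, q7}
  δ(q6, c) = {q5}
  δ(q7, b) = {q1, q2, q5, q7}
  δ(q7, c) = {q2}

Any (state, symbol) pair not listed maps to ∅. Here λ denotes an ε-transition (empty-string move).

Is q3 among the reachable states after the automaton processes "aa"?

Yes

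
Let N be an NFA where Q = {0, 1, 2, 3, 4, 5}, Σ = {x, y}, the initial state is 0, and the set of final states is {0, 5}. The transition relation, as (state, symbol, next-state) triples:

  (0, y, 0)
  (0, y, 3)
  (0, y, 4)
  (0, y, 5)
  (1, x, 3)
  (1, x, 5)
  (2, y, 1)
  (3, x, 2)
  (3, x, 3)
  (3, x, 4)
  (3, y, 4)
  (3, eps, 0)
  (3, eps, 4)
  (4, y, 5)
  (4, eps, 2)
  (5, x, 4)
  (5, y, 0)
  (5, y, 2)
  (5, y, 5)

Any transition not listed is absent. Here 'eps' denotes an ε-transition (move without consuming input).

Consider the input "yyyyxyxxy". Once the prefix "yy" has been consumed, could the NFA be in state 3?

Start in {0}.
Read 'y': {0} → {0, 2, 3, 4, 5}.
Read 'y': {0, 2, 3, 4, 5} → {0, 1, 2, 3, 4, 5}.
State 3 is in {0, 1, 2, 3, 4, 5}.

Yes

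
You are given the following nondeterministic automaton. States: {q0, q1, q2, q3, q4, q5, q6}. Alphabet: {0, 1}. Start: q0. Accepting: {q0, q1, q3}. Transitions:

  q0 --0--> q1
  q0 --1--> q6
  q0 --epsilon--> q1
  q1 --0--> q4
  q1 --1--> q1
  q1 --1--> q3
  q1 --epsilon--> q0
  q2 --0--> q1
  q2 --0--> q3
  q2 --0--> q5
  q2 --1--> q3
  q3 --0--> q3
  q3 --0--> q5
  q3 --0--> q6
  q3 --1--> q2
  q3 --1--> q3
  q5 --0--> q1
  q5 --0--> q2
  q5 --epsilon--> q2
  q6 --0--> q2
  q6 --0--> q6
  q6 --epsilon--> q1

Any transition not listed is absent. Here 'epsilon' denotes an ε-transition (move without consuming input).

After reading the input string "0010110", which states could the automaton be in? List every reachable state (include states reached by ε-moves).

{q0, q1, q2, q3, q4, q5, q6}

Start: ε-closure({q0}) = {q0, q1}.
Read '0': {q0, q1} → {q0, q1, q4}.
Read '0': {q0, q1, q4} → {q0, q1, q4}.
Read '1': {q0, q1, q4} → {q0, q1, q3, q6}.
Read '0': {q0, q1, q3, q6} → {q0, q1, q2, q3, q4, q5, q6}.
Read '1': {q0, q1, q2, q3, q4, q5, q6} → {q0, q1, q2, q3, q6}.
Read '1': {q0, q1, q2, q3, q6} → {q0, q1, q2, q3, q6}.
Read '0': {q0, q1, q2, q3, q6} → {q0, q1, q2, q3, q4, q5, q6}.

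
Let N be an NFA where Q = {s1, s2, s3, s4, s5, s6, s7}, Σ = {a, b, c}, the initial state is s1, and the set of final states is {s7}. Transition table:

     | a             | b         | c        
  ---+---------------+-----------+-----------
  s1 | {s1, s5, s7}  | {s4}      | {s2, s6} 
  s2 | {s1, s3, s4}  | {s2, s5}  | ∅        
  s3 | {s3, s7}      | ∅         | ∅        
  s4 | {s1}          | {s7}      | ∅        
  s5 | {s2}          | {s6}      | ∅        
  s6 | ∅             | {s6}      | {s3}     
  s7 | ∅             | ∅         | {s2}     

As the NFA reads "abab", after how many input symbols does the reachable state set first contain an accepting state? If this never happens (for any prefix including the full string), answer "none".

Start in {s1}.
Read 'a': {s1} → {s1, s5, s7}.
None of the earlier sets intersect F, but {s1, s5, s7} does.

1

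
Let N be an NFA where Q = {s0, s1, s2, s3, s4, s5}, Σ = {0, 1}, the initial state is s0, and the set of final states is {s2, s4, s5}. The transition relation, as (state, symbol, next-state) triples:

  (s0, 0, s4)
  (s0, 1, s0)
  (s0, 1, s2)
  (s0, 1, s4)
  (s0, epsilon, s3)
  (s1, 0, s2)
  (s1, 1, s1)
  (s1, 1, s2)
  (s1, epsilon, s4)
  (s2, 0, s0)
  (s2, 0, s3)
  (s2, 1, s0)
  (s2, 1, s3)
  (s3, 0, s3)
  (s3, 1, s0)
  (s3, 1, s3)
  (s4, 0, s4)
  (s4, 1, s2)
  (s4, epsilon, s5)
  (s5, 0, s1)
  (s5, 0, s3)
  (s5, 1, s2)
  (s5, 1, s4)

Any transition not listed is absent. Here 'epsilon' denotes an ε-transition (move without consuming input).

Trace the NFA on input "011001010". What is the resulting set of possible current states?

Start: ε-closure({s0}) = {s0, s3}.
Read '0': s0→{s4}, s3→{s3}; union {s3, s4}; ε-closure = {s3, s4, s5}.
Read '1': s3→{s0, s3}, s4→{s2}, s5→{s2, s4}; union {s0, s2, s3, s4}; ε-closure = {s0, s2, s3, s4, s5}.
Read '1': s0→{s0, s2, s4}, s2→{s0, s3}, s3→{s0, s3}, s4→{s2}, s5→{s2, s4}; union {s0, s2, s3, s4}; ε-closure = {s0, s2, s3, s4, s5}.
Read '0': s0→{s4}, s2→{s0, s3}, s3→{s3}, s4→{s4}, s5→{s1, s3}; union {s0, s1, s3, s4}; ε-closure = {s0, s1, s3, s4, s5}.
Read '0': s0→{s4}, s1→{s2}, s3→{s3}, s4→{s4}, s5→{s1, s3}; union {s1, s2, s3, s4}; ε-closure = {s1, s2, s3, s4, s5}.
Read '1': s1→{s1, s2}, s2→{s0, s3}, s3→{s0, s3}, s4→{s2}, s5→{s2, s4}; union {s0, s1, s2, s3, s4}; ε-closure = {s0, s1, s2, s3, s4, s5}.
Read '0': s0→{s4}, s1→{s2}, s2→{s0, s3}, s3→{s3}, s4→{s4}, s5→{s1, s3}; union {s0, s1, s2, s3, s4}; ε-closure = {s0, s1, s2, s3, s4, s5}.
Read '1': s0→{s0, s2, s4}, s1→{s1, s2}, s2→{s0, s3}, s3→{s0, s3}, s4→{s2}, s5→{s2, s4}; union {s0, s1, s2, s3, s4}; ε-closure = {s0, s1, s2, s3, s4, s5}.
Read '0': s0→{s4}, s1→{s2}, s2→{s0, s3}, s3→{s3}, s4→{s4}, s5→{s1, s3}; union {s0, s1, s2, s3, s4}; ε-closure = {s0, s1, s2, s3, s4, s5}.

{s0, s1, s2, s3, s4, s5}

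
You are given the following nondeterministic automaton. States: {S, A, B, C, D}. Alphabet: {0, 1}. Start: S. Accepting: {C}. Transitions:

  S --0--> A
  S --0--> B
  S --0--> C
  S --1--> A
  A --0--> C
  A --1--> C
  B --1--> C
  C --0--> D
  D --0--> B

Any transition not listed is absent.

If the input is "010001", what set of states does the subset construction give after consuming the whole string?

Start in {S}.
Read '0': {S} → {A, B, C}.
Read '1': {A, B, C} → {C}.
Read '0': {C} → {D}.
Read '0': {D} → {B}.
Read '0': {B} → ∅.
The set is empty and remains empty for the remaining 1 symbol.

∅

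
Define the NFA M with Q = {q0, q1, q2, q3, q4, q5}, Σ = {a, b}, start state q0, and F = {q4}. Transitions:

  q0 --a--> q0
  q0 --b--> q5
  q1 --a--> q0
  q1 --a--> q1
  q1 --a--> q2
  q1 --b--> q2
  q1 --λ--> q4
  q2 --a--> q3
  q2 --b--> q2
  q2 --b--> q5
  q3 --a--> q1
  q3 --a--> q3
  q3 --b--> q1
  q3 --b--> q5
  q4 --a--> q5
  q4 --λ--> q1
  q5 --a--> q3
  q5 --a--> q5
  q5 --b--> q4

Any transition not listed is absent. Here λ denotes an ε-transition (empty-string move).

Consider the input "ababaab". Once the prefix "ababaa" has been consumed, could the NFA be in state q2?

Yes

Start in {q0}.
Read 'a': {q0} → {q0}.
Read 'b': {q0} → {q5}.
Read 'a': {q5} → {q3, q5}.
Read 'b': {q3, q5} → {q1, q4, q5}.
Read 'a': {q1, q4, q5} → {q0, q1, q2, q3, q4, q5}.
Read 'a': {q0, q1, q2, q3, q4, q5} → {q0, q1, q2, q3, q4, q5}.
State q2 is in {q0, q1, q2, q3, q4, q5}.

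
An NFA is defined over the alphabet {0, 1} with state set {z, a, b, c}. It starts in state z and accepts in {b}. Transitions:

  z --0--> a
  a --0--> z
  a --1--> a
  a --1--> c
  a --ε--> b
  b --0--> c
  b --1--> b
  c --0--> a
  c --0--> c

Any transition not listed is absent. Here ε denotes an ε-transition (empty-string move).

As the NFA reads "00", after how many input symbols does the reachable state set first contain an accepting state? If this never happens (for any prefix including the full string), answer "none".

1

Start in {z}.
Read '0': {z} → {a, b}.
None of the earlier sets intersect F, but {a, b} does.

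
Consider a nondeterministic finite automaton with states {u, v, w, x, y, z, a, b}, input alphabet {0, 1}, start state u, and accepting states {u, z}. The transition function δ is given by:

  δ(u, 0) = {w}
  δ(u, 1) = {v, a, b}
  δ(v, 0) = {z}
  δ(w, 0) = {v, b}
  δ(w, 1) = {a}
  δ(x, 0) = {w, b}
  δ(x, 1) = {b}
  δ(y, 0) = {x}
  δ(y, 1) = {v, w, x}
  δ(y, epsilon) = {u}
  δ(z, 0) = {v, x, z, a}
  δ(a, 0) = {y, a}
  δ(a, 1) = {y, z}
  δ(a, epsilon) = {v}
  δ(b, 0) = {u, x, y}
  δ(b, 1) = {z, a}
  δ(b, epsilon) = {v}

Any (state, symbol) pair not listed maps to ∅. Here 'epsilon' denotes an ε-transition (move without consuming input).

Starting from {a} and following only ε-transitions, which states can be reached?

{v, a}

Begin with {a}.
ε-move a → v; add v.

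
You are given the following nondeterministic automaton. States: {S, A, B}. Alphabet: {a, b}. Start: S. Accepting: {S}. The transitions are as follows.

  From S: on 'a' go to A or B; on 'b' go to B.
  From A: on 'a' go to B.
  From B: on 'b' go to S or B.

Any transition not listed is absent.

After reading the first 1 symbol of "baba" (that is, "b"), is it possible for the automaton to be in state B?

Yes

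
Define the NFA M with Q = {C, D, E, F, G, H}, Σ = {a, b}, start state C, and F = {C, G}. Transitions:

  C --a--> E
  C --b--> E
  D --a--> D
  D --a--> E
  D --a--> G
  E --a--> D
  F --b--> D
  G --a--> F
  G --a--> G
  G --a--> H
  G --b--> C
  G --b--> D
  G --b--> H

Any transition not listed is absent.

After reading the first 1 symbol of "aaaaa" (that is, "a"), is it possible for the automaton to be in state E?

Start in {C}.
Read 'a': {C} → {E}.
State E is in {E}.

Yes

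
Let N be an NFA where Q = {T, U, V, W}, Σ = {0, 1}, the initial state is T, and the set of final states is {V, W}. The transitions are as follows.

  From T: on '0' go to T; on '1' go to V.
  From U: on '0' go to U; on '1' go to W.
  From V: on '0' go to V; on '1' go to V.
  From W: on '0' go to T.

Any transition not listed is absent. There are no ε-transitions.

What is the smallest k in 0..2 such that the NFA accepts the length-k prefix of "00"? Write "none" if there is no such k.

Start in {T}.
Read '0': T→{T}; now {T}.
Read '0': T→{T}; now {T}.
No reachable set along the way intersects F.

none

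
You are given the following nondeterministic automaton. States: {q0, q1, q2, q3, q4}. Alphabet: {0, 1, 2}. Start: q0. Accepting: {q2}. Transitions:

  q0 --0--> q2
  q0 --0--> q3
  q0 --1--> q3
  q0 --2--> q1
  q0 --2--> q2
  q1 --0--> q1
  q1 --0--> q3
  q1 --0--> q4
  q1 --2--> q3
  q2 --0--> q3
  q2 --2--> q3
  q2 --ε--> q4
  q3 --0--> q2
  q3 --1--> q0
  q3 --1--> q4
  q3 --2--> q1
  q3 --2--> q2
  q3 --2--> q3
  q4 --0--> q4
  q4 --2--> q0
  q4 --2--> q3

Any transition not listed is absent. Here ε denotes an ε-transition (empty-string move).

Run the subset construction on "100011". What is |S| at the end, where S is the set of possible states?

Start in {q0}.
Read '1': {q0} → {q3}.
Read '0': {q3} → {q2, q4}.
Read '0': {q2, q4} → {q3, q4}.
Read '0': {q3, q4} → {q2, q4}.
Read '1': {q2, q4} → ∅.
The set is empty and remains empty for the remaining 1 symbol.
That set has 0 states.

0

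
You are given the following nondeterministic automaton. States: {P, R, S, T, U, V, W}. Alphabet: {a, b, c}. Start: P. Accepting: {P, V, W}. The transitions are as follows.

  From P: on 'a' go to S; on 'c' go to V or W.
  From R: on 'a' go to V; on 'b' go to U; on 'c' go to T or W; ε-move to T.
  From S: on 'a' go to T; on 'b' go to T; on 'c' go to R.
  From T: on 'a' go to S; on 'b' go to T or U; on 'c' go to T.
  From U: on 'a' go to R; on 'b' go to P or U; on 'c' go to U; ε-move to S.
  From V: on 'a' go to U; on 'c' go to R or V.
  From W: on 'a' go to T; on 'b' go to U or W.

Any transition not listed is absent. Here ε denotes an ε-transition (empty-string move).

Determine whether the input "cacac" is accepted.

Yes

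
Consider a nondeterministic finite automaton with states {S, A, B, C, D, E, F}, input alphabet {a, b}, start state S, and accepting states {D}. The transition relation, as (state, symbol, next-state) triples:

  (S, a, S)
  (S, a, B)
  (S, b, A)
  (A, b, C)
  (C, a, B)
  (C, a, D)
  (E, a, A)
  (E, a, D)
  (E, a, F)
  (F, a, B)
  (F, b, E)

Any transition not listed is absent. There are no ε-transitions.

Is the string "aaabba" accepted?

Start in {S}.
Read 'a': S→{S, B}; now {S, B}.
Read 'a': S→{S, B}, B→∅; now {S, B}.
Read 'a': S→{S, B}, B→∅; now {S, B}.
Read 'b': S→{A}, B→∅; now {A}.
Read 'b': A→{C}; now {C}.
Read 'a': C→{B, D}; now {B, D}.
The final set {B, D} contains the accepting state D.

Yes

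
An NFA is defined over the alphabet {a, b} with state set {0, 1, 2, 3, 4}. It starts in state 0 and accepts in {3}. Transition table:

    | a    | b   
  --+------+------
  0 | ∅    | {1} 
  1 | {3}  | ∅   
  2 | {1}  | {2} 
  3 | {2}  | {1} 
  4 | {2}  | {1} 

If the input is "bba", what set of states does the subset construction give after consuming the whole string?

∅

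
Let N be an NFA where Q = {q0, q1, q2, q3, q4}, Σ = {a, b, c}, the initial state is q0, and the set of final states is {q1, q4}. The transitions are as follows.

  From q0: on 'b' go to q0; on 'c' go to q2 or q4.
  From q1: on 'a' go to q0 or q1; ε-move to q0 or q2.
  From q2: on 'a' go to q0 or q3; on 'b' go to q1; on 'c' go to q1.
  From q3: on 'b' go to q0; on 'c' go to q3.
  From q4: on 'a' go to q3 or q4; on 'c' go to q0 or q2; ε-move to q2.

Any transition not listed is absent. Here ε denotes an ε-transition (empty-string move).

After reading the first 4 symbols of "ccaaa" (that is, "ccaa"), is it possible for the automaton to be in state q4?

Start in {q0}.
Read 'c': q0→{q2, q4}; now {q2, q4}.
Read 'c': q2→{q1}, q4→{q0, q2}; now {q0, q1, q2}.
Read 'a': q0→∅, q1→{q0, q1}, q2→{q0, q3}; union {q0, q1, q3}; ε-closure = {q0, q1, q2, q3}.
Read 'a': q0→∅, q1→{q0, q1}, q2→{q0, q3}, q3→∅; union {q0, q1, q3}; ε-closure = {q0, q1, q2, q3}.
State q4 is not in {q0, q1, q2, q3}.

No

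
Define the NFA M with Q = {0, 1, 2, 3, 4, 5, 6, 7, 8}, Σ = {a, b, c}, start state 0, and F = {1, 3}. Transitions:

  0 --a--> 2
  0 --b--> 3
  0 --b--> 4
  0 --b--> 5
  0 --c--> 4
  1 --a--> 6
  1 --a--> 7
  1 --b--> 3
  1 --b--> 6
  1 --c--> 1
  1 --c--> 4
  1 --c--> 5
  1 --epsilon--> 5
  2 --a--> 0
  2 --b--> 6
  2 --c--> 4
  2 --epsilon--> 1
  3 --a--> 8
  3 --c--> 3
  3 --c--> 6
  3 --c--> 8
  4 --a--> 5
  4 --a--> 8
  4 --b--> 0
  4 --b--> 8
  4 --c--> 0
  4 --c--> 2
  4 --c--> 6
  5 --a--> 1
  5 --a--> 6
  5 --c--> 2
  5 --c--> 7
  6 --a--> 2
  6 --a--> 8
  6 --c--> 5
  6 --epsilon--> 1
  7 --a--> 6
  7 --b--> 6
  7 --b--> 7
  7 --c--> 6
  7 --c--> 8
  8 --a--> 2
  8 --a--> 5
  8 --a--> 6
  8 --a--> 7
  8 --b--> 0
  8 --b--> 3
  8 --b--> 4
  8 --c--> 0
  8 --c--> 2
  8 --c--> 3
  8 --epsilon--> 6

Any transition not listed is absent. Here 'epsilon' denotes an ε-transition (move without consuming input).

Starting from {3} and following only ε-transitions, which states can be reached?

{3}

Begin with {3}.
No ε-moves leave this set, so the closure equals the set itself.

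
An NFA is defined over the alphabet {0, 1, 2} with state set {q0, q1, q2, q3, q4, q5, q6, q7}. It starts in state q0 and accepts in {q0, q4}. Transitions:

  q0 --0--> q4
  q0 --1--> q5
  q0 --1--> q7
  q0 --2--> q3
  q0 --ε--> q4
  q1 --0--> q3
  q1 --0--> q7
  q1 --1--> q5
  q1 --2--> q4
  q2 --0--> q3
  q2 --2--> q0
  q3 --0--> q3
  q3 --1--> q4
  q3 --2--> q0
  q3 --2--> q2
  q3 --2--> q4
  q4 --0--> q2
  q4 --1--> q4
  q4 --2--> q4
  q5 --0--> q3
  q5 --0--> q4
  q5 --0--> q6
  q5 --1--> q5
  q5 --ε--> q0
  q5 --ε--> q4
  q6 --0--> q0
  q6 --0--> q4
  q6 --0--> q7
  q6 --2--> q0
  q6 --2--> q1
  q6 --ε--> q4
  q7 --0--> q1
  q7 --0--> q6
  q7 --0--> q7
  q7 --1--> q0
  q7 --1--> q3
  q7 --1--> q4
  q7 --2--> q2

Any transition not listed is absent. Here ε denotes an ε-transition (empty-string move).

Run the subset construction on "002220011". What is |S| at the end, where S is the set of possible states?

1

Start: ε-closure({q0}) = {q0, q4}.
Read '0': q0→{q4}, q4→{q2}; now {q2, q4}.
Read '0': q2→{q3}, q4→{q2}; now {q2, q3}.
Read '2': q2→{q0}, q3→{q0, q2, q4}; now {q0, q2, q4}.
Read '2': q0→{q3}, q2→{q0}, q4→{q4}; now {q0, q3, q4}.
Read '2': q0→{q3}, q3→{q0, q2, q4}, q4→{q4}; now {q0, q2, q3, q4}.
Read '0': q0→{q4}, q2→{q3}, q3→{q3}, q4→{q2}; now {q2, q3, q4}.
Read '0': q2→{q3}, q3→{q3}, q4→{q2}; now {q2, q3}.
Read '1': q2→∅, q3→{q4}; now {q4}.
Read '1': q4→{q4}; now {q4}.
That set has 1 state.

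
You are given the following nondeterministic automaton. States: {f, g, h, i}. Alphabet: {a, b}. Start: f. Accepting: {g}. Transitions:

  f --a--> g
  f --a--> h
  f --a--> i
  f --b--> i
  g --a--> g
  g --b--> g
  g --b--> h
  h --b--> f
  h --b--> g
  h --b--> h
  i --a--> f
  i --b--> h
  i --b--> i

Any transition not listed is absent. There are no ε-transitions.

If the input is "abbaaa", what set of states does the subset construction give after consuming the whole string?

{f, g, h, i}

Start in {f}.
Read 'a': {f} → {g, h, i}.
Read 'b': {g, h, i} → {f, g, h, i}.
Read 'b': {f, g, h, i} → {f, g, h, i}.
Read 'a': {f, g, h, i} → {f, g, h, i}.
Read 'a': {f, g, h, i} → {f, g, h, i}.
Read 'a': {f, g, h, i} → {f, g, h, i}.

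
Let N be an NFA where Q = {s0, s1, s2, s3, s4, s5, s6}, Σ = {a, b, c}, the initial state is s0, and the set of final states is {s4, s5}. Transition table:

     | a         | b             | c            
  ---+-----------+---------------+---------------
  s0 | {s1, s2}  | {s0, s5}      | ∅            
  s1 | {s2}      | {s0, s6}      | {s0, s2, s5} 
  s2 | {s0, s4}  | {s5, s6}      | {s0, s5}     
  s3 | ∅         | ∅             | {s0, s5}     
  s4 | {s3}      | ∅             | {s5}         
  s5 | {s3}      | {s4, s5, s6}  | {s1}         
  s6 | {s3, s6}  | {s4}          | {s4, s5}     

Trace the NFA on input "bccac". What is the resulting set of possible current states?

{s0, s2, s5}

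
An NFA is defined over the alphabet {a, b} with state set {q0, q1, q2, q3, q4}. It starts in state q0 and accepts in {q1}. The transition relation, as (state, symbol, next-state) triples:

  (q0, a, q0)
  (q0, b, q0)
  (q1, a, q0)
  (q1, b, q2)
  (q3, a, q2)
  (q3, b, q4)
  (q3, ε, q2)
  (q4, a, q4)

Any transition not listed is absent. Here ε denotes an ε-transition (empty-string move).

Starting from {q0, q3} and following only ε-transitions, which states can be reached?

{q0, q2, q3}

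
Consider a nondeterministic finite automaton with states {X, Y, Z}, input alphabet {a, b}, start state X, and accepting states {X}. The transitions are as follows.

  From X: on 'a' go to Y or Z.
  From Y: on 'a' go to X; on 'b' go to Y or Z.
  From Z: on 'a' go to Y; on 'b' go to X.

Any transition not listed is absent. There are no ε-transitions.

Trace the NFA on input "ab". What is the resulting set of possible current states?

{X, Y, Z}

Start in {X}.
Read 'a': X→{Y, Z}; now {Y, Z}.
Read 'b': Y→{Y, Z}, Z→{X}; now {X, Y, Z}.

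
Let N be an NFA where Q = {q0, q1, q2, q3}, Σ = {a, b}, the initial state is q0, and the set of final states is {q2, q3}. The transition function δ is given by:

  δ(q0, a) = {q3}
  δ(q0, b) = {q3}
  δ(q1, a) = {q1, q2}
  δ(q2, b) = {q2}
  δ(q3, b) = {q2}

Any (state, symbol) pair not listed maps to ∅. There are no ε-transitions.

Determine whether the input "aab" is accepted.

No

Start in {q0}.
Read 'a': {q0} → {q3}.
Read 'a': {q3} → ∅.
The set is empty and remains empty for the remaining 1 symbol.
The final set ∅ contains no accepting state.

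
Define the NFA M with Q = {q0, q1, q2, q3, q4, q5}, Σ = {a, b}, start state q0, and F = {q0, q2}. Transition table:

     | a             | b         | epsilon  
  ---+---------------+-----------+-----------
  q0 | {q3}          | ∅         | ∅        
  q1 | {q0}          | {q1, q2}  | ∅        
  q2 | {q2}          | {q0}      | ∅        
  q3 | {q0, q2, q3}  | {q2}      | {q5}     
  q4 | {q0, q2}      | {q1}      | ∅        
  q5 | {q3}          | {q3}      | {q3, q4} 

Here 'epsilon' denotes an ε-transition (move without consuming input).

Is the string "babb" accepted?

Start in {q0}.
Read 'b': q0→∅; now ∅.
The set is empty and remains empty for the remaining 3 symbols.
The final set ∅ contains no accepting state.

No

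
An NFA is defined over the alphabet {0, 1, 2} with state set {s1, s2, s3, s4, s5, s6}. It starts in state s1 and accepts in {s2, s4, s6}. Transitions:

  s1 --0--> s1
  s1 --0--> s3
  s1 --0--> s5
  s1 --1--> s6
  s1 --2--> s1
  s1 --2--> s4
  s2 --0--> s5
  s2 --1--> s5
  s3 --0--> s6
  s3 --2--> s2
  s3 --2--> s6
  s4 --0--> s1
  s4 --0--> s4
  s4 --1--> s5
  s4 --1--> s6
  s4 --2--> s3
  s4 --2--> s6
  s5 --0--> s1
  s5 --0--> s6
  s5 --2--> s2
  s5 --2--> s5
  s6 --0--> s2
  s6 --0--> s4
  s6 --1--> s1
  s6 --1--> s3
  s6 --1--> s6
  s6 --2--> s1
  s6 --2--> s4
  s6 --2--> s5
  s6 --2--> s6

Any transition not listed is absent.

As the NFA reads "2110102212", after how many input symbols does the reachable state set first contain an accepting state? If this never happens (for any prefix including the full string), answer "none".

Start in {s1}.
Read '2': s1→{s1, s4}; now {s1, s4}.
None of the earlier sets intersect F, but {s1, s4} does.

1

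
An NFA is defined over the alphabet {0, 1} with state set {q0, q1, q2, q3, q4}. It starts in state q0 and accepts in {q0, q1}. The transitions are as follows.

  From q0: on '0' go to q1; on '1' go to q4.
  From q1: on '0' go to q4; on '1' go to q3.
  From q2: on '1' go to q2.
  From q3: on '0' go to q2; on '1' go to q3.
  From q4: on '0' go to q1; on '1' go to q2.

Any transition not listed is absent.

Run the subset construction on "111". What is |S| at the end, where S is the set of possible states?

1

Start in {q0}.
Read '1': q0→{q4}; now {q4}.
Read '1': q4→{q2}; now {q2}.
Read '1': q2→{q2}; now {q2}.
That set has 1 state.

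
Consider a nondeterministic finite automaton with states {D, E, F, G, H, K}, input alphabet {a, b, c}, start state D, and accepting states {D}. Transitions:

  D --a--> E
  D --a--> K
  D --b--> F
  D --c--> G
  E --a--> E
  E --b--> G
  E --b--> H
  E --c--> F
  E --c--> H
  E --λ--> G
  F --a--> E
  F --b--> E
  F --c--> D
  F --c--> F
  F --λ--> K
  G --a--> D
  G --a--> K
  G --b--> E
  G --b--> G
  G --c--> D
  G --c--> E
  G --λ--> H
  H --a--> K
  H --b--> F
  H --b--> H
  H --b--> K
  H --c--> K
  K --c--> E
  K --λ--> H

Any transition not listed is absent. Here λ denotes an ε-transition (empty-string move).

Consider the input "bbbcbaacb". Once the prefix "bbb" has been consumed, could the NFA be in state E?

Yes

Start in {D}.
Read 'b': D→{F}; union {F}; ε-closure = {F, H, K}.
Read 'b': F→{E}, H→{F, H, K}, K→∅; union {E, F, H, K}; ε-closure = {E, F, G, H, K}.
Read 'b': E→{G, H}, F→{E}, G→{E, G}, H→{F, H, K}, K→∅; now {E, F, G, H, K}.
State E is in {E, F, G, H, K}.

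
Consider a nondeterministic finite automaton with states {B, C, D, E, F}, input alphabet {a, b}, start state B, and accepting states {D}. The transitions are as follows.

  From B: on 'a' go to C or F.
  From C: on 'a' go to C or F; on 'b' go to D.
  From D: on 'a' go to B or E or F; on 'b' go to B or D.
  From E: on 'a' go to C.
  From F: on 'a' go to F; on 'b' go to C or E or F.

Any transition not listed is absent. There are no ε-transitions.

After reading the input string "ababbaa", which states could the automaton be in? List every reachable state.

Start in {B}.
Read 'a': B→{C, F}; now {C, F}.
Read 'b': C→{D}, F→{C, E, F}; now {C, D, E, F}.
Read 'a': C→{C, F}, D→{B, E, F}, E→{C}, F→{F}; now {B, C, E, F}.
Read 'b': B→∅, C→{D}, E→∅, F→{C, E, F}; now {C, D, E, F}.
Read 'b': C→{D}, D→{B, D}, E→∅, F→{C, E, F}; now {B, C, D, E, F}.
Read 'a': B→{C, F}, C→{C, F}, D→{B, E, F}, E→{C}, F→{F}; now {B, C, E, F}.
Read 'a': B→{C, F}, C→{C, F}, E→{C}, F→{F}; now {C, F}.

{C, F}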